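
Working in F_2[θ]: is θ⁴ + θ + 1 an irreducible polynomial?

Yes

Write m(θ) = θ⁴ + θ + 1.
Check for roots in F_2: m(0) = 1; m(1) = 1.
No roots, so no linear factors.
Monic irreducibles of degree 2 over GF(2): θ² + θ + 1.
None of them divide m (all give nonzero remainder).
No irreducible factor of degree ≤ 2 exists, so m is irreducible over GF(2).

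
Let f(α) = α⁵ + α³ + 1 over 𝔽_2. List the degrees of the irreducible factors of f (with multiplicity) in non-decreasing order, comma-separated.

5

Roots in 𝔽_2: f(0) = 1; f(1) = 1.
Complete factorization: f(α) = (α⁵ + α³ + 1).
Factor degrees with multiplicity: 5 = 5.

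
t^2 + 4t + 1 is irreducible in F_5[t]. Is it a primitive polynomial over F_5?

Write f(t) = t^2 + 4t + 1.
|GF(5^2)^×| = 5^2 − 1 = 24. Prime factorization: 24 = 2^3·3.
f is primitive ⇔ t has order 24 in GF(5)[t]/(f), i.e. t^(24/q) ≠ 1 for each prime q | 24.
t^(12) mod f = 1
t^(8) mod f = t + 4.
Since t^(12) = 1, the order of t divides 12 < 24; not primitive.

No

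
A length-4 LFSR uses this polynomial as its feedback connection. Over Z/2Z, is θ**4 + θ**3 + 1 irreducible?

Write f(θ) = θ**4 + θ**3 + 1.
Check for roots in Z/2Z: f(0) = 1; f(1) = 1.
No roots, so no linear factors.
Monic irreducibles of degree 2 over GF(2): θ**2 + θ + 1.
None of them divide f (all give nonzero remainder).
No irreducible factor of degree ≤ 2 exists, so f is irreducible over GF(2).

Yes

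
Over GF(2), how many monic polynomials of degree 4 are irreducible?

3

Gauss's count: N_{2}(4) = (1/4) Σ_{d|4} μ(4/d)·2^d.
Divisors of 4: 1, 2, 4; μ(4/d) for each: 0, -1, 1.
Σ = − 2^2 + 2^4 = 12.
N = 12/4 = 3.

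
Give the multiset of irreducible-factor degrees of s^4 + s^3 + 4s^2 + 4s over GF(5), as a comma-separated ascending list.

Write f(s) = s^4 + s^3 + 4s^2 + 4s.
Roots in GF(5): f(0) = 0 → root; f(1) = 0 → root; f(2) = 3; f(3) = 1; f(4) = 0 → root.
Linear factors from roots: (s), (s + 4), (s + 1).
Complete factorization: f(s) = (s)·(s + 4)·(s + 1)^2.
Factor degrees with multiplicity: 1 + 1 + 1 + 1 = 4.

1, 1, 1, 1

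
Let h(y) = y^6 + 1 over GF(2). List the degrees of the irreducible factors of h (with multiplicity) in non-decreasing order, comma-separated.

1, 1, 2, 2

Roots in GF(2): h(0) = 1; h(1) = 0 → root.
Linear factors from roots: (y + 1).
Complete factorization: h(y) = (y + 1)^2·(y^2 + y + 1)^2.
Factor degrees with multiplicity: 1 + 1 + 2 + 2 = 6.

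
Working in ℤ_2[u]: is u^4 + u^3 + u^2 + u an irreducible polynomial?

No

Write h(u) = u^4 + u^3 + u^2 + u.
Check for roots in ℤ_2: h(0) = 0 → root; h(1) = 0 → root.
h(0) = 0, so (u) divides h(u); h is reducible.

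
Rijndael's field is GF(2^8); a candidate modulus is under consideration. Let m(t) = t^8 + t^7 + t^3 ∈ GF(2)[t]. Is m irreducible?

Check for roots in GF(2): m(0) = 0 → root; m(1) = 1.
m(0) = 0, so (t) divides m(t); m is reducible.

No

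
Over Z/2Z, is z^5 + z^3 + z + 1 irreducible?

Write h(z) = z^5 + z^3 + z + 1.
Check for roots in Z/2Z: h(0) = 1; h(1) = 0 → root.
h(1) = 0, so (z − 1) divides h(z); h is reducible.

No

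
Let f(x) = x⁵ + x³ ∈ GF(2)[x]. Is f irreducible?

No

Check for roots in GF(2): f(0) = 0 → root; f(1) = 0 → root.
f(0) = 0, so (x) divides f(x); f is reducible.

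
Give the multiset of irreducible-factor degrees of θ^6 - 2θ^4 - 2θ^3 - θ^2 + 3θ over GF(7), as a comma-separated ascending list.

Write f(θ) = θ^6 - 2θ^4 - 2θ^3 - θ^2 + 3θ.
Linear factors from roots: (θ).
Complete factorization: f(θ) = (θ)·(θ^2 + 2)·(θ^3 + 3θ - 2).
Factor degrees with multiplicity: 1 + 2 + 3 = 6.

1, 2, 3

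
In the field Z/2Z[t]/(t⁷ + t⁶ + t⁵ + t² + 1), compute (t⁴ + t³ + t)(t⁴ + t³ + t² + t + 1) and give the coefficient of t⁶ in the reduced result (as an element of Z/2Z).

0

Multiply in Z/2Z[t]: (t⁴ + t³ + t)·(t⁴ + t³ + t² + t + 1) = t⁸ + t⁵ + t⁴ + t² + t.
Reduce using t⁷ ≡ t⁶ + t⁵ + t² + 1 (mod t⁷ + t⁶ + t⁵ + t² + 1).
Reduced: t⁴ + t³ + 1.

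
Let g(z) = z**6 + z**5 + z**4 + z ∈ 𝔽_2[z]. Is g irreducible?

Check for roots in 𝔽_2: g(0) = 0 → root; g(1) = 0 → root.
g(0) = 0, so (z) divides g(z); g is reducible.

No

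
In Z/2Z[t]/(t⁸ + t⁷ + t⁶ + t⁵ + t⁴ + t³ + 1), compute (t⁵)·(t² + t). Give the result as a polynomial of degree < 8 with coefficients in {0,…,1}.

t^7 + t^6

Multiply in Z/2Z[t]: (t⁵)·(t² + t) = t⁷ + t⁶.
Reduced: t⁷ + t⁶.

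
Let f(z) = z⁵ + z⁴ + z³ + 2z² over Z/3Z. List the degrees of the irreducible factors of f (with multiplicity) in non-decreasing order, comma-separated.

Roots in Z/3Z: f(0) = 0 → root; f(1) = 2; f(2) = 1.
Linear factors from roots: (z).
Complete factorization: f(z) = (z)^2·(z³ + z² + z + 2).
Factor degrees with multiplicity: 1 + 1 + 3 = 5.

1, 1, 3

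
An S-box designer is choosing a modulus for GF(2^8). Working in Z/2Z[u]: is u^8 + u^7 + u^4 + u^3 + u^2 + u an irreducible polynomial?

Write h(u) = u^8 + u^7 + u^4 + u^3 + u^2 + u.
Check for roots in Z/2Z: h(0) = 0 → root; h(1) = 0 → root.
h(0) = 0, so (u) divides h(u); h is reducible.

No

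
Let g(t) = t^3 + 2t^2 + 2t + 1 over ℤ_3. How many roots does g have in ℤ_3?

2

Evaluate at each of the 3 elements of ℤ_3:
g(0) = 1; g(1) = 0 → root; g(2) = 0 → root.
Roots: {1, 2}.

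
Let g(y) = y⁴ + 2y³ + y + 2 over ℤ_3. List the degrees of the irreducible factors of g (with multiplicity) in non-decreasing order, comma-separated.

Roots in ℤ_3: g(0) = 2; g(1) = 0 → root; g(2) = 0 → root.
Linear factors from roots: (y + 2), (y + 1).
Complete factorization: g(y) = (y + 2)·(y + 1)^3.
Factor degrees with multiplicity: 1 + 1 + 1 + 1 = 4.

1, 1, 1, 1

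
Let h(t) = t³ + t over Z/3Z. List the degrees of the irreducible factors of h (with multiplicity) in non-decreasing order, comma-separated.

Roots in Z/3Z: h(0) = 0 → root; h(1) = 2; h(2) = 1.
Linear factors from roots: (t).
Complete factorization: h(t) = (t)·(t² + 1).
Factor degrees with multiplicity: 1 + 2 = 3.

1, 2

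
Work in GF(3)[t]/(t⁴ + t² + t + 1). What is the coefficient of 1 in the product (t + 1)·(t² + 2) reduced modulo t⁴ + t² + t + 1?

Multiply in GF(3)[t]: (t + 1)·(t² + 2) = t³ + t² + 2t + 2.
Reduced: t³ + t² + 2t + 2.

2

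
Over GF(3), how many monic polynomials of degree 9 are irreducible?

2184

x^(3^9) − x is the product of all monic irreducibles of degree dividing 9; Möbius inversion gives N = (1/9) Σ μ(9/d)·3^d.
Divisors of 9: 1, 3, 9; μ(9/d) for each: 0, -1, 1.
Σ = − 3^3 + 3^9 = 19656.
N = 19656/9 = 2184.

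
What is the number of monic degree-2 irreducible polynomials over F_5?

The number of monic irreducibles of degree 2 over GF(5) is (1/2)·Σ_{d∣2} μ(2/d) 5^d.
Divisors of 2: 1, 2; μ(2/d) for each: -1, 1.
Σ = − 5^1 + 5^2 = 20.
N = 20/2 = 10.

10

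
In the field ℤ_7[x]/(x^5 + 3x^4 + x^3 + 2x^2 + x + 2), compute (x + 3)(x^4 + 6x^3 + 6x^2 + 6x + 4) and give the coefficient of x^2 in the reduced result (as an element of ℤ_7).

1

Multiply in ℤ_7[x]: (x + 3)·(x^4 + 6x^3 + 6x^2 + 6x + 4) = x^5 + 2x^4 + 3x^3 + 3x^2 + x + 5.
Reduce using x^5 ≡ 4x^4 + 6x^3 + 5x^2 + 6x + 5 (mod x^5 + 3x^4 + x^3 + 2x^2 + x + 2).
Reduced: 6x^4 + 2x^3 + x^2 + 3.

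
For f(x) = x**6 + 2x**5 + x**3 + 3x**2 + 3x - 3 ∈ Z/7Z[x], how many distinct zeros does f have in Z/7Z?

2

Evaluate at each of the 7 elements of Z/7Z:
f(0) = 4; f(1) = 0 → root; f(2) = 4; f(3) = 1; f(4) = 0 → root; f(5) = 2; f(6) = 2.
Roots: {1, 4}.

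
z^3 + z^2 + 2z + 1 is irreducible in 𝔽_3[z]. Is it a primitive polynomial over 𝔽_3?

Yes

Write f(z) = z^3 + z^2 + 2z + 1.
|GF(3^3)^×| = 3^3 − 1 = 26. Prime factorization: 26 = 2·13.
f is primitive ⇔ z has order 26 in GF(3)[z]/(f), i.e. z^(26/q) ≠ 1 for each prime q | 26.
z^(13) mod f = 2.
z^(2) mod f = z^2.
None equal 1, so z has full order 26; f is primitive.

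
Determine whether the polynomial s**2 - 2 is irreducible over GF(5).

Yes

Write P(s) = s**2 - 2.
Check for roots in GF(5): P(0) = 3; P(1) = 4; P(2) = 2; P(3) = 2; P(4) = 4.
No roots. A degree-2 polynomial over a field with no linear factor is irreducible.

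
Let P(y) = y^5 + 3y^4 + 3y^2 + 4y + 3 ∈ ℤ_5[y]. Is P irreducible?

Check for roots in ℤ_5: P(0) = 3; P(1) = 4; P(2) = 3; P(3) = 3; P(4) = 4.
No roots, so no linear factors.
Degree-2 irreducible divisors: test the 10 monic irreducibles of degree 2 over GF(5).
None of them divide P (all give nonzero remainder).
No irreducible factor of degree ≤ 2 exists, so P is irreducible over GF(5).

Yes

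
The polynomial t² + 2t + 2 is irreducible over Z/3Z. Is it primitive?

Write f(t) = t² + 2t + 2.
|GF(3^2)^×| = 3^2 − 1 = 8. Prime factorization: 8 = 2^3.
f is primitive ⇔ t has order 8 in GF(3)[t]/(f), i.e. t^(8/q) ≠ 1 for each prime q | 8.
t^(4) mod f = 2.
None equal 1, so t has full order 8; f is primitive.

Yes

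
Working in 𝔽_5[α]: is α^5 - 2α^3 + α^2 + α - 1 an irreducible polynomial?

No

Write h(α) = α^5 - 2α^3 + α^2 + α - 1.
Check for roots in 𝔽_5: h(0) = 4; h(1) = 0 → root; h(2) = 1; h(3) = 0 → root; h(4) = 0 → root.
h(1) = 0, so (α − 1) divides h(α); h is reducible.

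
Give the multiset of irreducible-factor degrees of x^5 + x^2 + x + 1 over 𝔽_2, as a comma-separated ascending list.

Write h(x) = x^5 + x^2 + x + 1.
Roots in 𝔽_2: h(0) = 1; h(1) = 0 → root.
Linear factors from roots: (x + 1).
Complete factorization: h(x) = (x + 1)^2·(x^3 + x + 1).
Factor degrees with multiplicity: 1 + 1 + 3 = 5.

1, 1, 3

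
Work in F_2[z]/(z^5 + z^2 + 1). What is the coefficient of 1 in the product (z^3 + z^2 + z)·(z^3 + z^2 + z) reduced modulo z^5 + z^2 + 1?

0

Multiply in F_2[z]: (z^3 + z^2 + z)·(z^3 + z^2 + z) = z^6 + z^4 + z^2.
Reduce using z^5 ≡ z^2 + 1 (mod z^5 + z^2 + 1).
Reduced: z^4 + z^3 + z^2 + z.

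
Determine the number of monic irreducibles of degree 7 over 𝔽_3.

The number of monic irreducibles of degree 7 over GF(3) is (1/7)·Σ_{d∣7} μ(7/d) 3^d.
Divisors of 7: 1, 7; μ(7/d) for each: -1, 1.
Σ = − 3^1 + 3^7 = 2184.
N = 2184/7 = 312.

312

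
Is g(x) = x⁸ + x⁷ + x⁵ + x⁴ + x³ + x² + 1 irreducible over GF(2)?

Check for roots in GF(2): g(0) = 1; g(1) = 1.
No roots, so no linear factors.
Monic irreducibles of degree 2 over GF(2): x² + x + 1.
None of them divide g (all give nonzero remainder).
Monic irreducibles of degree 3 over GF(2): x³ + x + 1, x³ + x² + 1.
None of them divide g (all give nonzero remainder).
Monic irreducibles of degree 4 over GF(2): x⁴ + x + 1, x⁴ + x³ + 1, x⁴ + x³ + x² + x + 1.
None of them divide g (all give nonzero remainder).
No irreducible factor of degree ≤ 4 exists, so g is irreducible over GF(2).

Yes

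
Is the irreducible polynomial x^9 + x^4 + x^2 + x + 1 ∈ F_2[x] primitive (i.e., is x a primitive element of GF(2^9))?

Write f(x) = x^9 + x^4 + x^2 + x + 1.
|GF(2^9)^×| = 2^9 − 1 = 511. Prime factorization: 511 = 7·73.
f is primitive ⇔ x has order 511 in GF(2)[x]/(f), i.e. x^(511/q) ≠ 1 for each prime q | 511.
x^(73) mod f = 1
x^(7) mod f = x^7.
Since x^(73) = 1, the order of x divides 73 < 511; not primitive.

No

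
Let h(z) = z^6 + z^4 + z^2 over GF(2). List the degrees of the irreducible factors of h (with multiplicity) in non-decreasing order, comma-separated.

Roots in GF(2): h(0) = 0 → root; h(1) = 1.
Linear factors from roots: (z).
Complete factorization: h(z) = (z)^2·(z^2 + z + 1)^2.
Factor degrees with multiplicity: 1 + 1 + 2 + 2 = 6.

1, 1, 2, 2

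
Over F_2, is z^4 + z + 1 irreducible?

Write P(z) = z^4 + z + 1.
Check for roots in F_2: P(0) = 1; P(1) = 1.
No roots, so no linear factors.
Monic irreducibles of degree 2 over GF(2): z^2 + z + 1.
None of them divide P (all give nonzero remainder).
No irreducible factor of degree ≤ 2 exists, so P is irreducible over GF(2).

Yes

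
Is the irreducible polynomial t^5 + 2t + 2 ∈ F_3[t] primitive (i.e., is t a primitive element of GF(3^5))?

Write f(t) = t^5 + 2t + 2.
|GF(3^5)^×| = 3^5 − 1 = 242. Prime factorization: 242 = 2·11^2.
f is primitive ⇔ t has order 242 in GF(3)[t]/(f), i.e. t^(242/q) ≠ 1 for each prime q | 242.
t^(121) mod f = 1
t^(22) mod f = t^3 + 2t^2 + 2t + 1.
Since t^(121) = 1, the order of t divides 121 < 242; not primitive.

No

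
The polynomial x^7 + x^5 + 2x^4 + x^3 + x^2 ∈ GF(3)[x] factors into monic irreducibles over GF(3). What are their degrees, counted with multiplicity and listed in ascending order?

1, 1, 1, 1, 3

Write g(x) = x^7 + x^5 + 2x^4 + x^3 + x^2.
Roots in GF(3): g(0) = 0 → root; g(1) = 0 → root; g(2) = 0 → root.
Linear factors from roots: (x), (x + 2), (x + 1).
Complete factorization: g(x) = (x + 1)·(x + 2)·(x)^2·(x^3 + 2x + 2).
Factor degrees with multiplicity: 1 + 1 + 1 + 1 + 3 = 7.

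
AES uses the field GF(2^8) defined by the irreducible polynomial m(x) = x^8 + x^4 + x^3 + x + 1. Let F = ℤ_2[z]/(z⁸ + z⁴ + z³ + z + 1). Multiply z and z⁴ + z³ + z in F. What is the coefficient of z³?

Multiply in ℤ_2[z]: (z)·(z⁴ + z³ + z) = z⁵ + z⁴ + z².
Reduced: z⁵ + z⁴ + z².

0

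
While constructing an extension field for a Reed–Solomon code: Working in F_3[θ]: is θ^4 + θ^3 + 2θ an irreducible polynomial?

Write f(θ) = θ^4 + θ^3 + 2θ.
Check for roots in F_3: f(0) = 0 → root; f(1) = 1; f(2) = 1.
f(0) = 0, so (θ) divides f(θ); f is reducible.

No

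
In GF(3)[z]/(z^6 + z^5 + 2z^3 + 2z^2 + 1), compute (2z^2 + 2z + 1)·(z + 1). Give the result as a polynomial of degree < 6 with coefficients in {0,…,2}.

Multiply in GF(3)[z]: (2z^2 + 2z + 1)·(z + 1) = 2z^3 + z^2 + 1.
Reduced: 2z^3 + z^2 + 1.

2z^3 + z^2 + 1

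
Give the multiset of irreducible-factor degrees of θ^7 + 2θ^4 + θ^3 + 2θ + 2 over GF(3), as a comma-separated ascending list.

1, 3, 3

Write g(θ) = θ^7 + 2θ^4 + θ^3 + 2θ + 2.
Roots in GF(3): g(0) = 2; g(1) = 2; g(2) = 0 → root.
Linear factors from roots: (θ + 1).
Complete factorization: g(θ) = (θ + 1)·(θ^3 + 2θ + 1)·(θ^3 + 2θ^2 + 2θ + 2).
Factor degrees with multiplicity: 1 + 3 + 3 = 7.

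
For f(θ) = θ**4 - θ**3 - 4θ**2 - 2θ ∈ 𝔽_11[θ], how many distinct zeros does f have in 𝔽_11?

4

Evaluate at each of the 11 elements of 𝔽_11:
f(0) = 0 → root; f(1) = 5; f(2) = 10; f(3) = 1; f(4) = 10; f(5) = 5; f(6) = 0 → root; f(7) = 0 → root; f(8) = 1; f(9) = 1; f(10) = 0 → root.
Roots: {0, 6, 7, 10}.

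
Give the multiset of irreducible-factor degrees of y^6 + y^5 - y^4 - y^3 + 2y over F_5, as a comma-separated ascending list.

Write f(y) = y^6 + y^5 - y^4 - y^3 + 2y.
Roots in F_5: f(0) = 0 → root; f(1) = 2; f(2) = 1; f(3) = 0 → root; f(4) = 3.
Linear factors from roots: (y), (y + 2).
Complete factorization: f(y) = (y)·(y + 2)^2·(y^3 + 2y^2 + 2y - 2).
Factor degrees with multiplicity: 1 + 1 + 1 + 3 = 6.

1, 1, 1, 3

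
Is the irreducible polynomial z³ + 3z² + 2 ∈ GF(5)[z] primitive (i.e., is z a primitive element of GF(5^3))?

Write f(z) = z³ + 3z² + 2.
|GF(5^3)^×| = 5^3 − 1 = 124. Prime factorization: 124 = 2^2·31.
f is primitive ⇔ z has order 124 in GF(5)[z]/(f), i.e. z^(124/q) ≠ 1 for each prime q | 124.
z^(62) mod f = 4.
z^(4) mod f = 4z² + 3z + 1.
None equal 1, so z has full order 124; f is primitive.

Yes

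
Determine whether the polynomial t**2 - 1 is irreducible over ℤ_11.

No

Write m(t) = t**2 - 1.
Check each element of ℤ_11 for a root: m(0)=10, m(1)=0, m(2)=3, m(3)=8, m(4)=4, m(5)=2, m(6)=2, m(7)=4, m(8)=8, m(9)=3, m(10)=0.
m(1) = 0, so (t − 1) divides m(t); m is reducible.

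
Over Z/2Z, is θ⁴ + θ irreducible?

Write f(θ) = θ⁴ + θ.
Check for roots in Z/2Z: f(0) = 0 → root; f(1) = 0 → root.
f(0) = 0, so (θ) divides f(θ); f is reducible.

No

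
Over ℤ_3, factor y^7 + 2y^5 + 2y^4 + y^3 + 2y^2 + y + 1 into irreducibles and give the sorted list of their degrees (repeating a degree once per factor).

Write f(y) = y^7 + 2y^5 + 2y^4 + y^3 + 2y^2 + y + 1.
Roots in ℤ_3: f(0) = 1; f(1) = 1; f(2) = 0 → root.
Linear factors from roots: (y + 1).
Complete factorization: f(y) = (y + 1)^4·(y^3 + 2y^2 + 1).
Factor degrees with multiplicity: 1 + 1 + 1 + 1 + 3 = 7.

1, 1, 1, 1, 3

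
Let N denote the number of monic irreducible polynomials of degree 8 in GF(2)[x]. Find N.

30

x^(2^8) − x is the product of all monic irreducibles of degree dividing 8; Möbius inversion gives N = (1/8) Σ μ(8/d)·2^d.
Divisors of 8: 1, 2, 4, 8; μ(8/d) for each: 0, 0, -1, 1.
Σ = − 2^4 + 2^8 = 240.
N = 240/8 = 30.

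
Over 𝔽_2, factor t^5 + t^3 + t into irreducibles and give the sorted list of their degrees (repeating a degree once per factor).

1, 2, 2

Write g(t) = t^5 + t^3 + t.
Roots in 𝔽_2: g(0) = 0 → root; g(1) = 1.
Linear factors from roots: (t).
Complete factorization: g(t) = (t)·(t^2 + t + 1)^2.
Factor degrees with multiplicity: 1 + 2 + 2 = 5.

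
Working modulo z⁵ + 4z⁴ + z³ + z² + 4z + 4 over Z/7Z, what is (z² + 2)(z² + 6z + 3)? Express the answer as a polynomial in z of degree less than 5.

z^4 + 6z^3 + 5z^2 + 5z + 6

Multiply in Z/7Z[z]: (z² + 2)·(z² + 6z + 3) = z⁴ + 6z³ + 5z² + 5z + 6.
Reduced: z⁴ + 6z³ + 5z² + 5z + 6.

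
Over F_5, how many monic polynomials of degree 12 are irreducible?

The number of monic irreducibles of degree 12 over GF(5) is (1/12)·Σ_{d∣12} μ(12/d) 5^d.
Divisors of 12: 1, 2, 3, 4, 6, 12; μ(12/d) for each: 0, 1, 0, -1, -1, 1.
Σ = 5^2 − 5^4 − 5^6 + 5^12 = 244124400.
N = 244124400/12 = 20343700.

20343700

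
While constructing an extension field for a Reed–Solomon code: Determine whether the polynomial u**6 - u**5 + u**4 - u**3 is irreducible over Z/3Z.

No

Write g(u) = u**6 - u**5 + u**4 - u**3.
Check for roots in Z/3Z: g(0) = 0 → root; g(1) = 0 → root; g(2) = 1.
g(0) = 0, so (u) divides g(u); g is reducible.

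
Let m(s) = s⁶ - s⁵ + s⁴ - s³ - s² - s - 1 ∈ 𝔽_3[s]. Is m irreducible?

Check for roots in 𝔽_3: m(0) = 2; m(1) = 0 → root; m(2) = 0 → root.
m(1) = 0, so (s − 1) divides m(s); m is reducible.

No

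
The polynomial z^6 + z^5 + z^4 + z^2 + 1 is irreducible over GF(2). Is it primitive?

Write f(z) = z^6 + z^5 + z^4 + z^2 + 1.
|GF(2^6)^×| = 2^6 − 1 = 63. Prime factorization: 63 = 3^2·7.
f is primitive ⇔ z has order 63 in GF(2)[z]/(f), i.e. z^(63/q) ≠ 1 for each prime q | 63.
z^(21) mod f = 1
z^(9) mod f = z^3 + 1.
Since z^(21) = 1, the order of z divides 21 < 63; not primitive.

No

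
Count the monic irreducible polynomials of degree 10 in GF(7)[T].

28245840

The number of monic irreducibles of degree 10 over GF(7) is (1/10)·Σ_{d∣10} μ(10/d) 7^d.
Divisors of 10: 1, 2, 5, 10; μ(10/d) for each: 1, -1, -1, 1.
Σ = 7^1 − 7^2 − 7^5 + 7^10 = 282458400.
N = 282458400/10 = 28245840.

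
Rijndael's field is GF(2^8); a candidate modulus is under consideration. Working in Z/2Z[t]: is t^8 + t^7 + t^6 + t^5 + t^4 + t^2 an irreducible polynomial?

Write f(t) = t^8 + t^7 + t^6 + t^5 + t^4 + t^2.
Check for roots in Z/2Z: f(0) = 0 → root; f(1) = 0 → root.
f(0) = 0, so (t) divides f(t); f is reducible.

No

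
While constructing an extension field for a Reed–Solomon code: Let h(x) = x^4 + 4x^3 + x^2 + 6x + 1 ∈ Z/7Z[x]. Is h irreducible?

No

Check for roots in Z/7Z: h(0) = 1; h(1) = 6; h(2) = 2; h(3) = 0 → root; h(4) = 0 → root; h(5) = 5; h(6) = 0 → root.
h(3) = 0, so (x − 3) divides h(x); h is reducible.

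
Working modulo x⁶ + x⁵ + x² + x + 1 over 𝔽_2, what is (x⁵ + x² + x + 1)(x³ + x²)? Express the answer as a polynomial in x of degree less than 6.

Multiply in 𝔽_2[x]: (x⁵ + x² + x + 1)·(x³ + x²) = x⁸ + x⁷ + x⁵ + x².
Reduce using x⁶ ≡ x⁵ + x² + x + 1 (mod x⁶ + x⁵ + x² + x + 1).
Reduced: x⁵ + x⁴ + x³.

x^5 + x^4 + x^3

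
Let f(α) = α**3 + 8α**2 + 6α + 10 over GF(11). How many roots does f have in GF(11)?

Evaluate at each of the 11 elements of GF(11):
f(0) = 10; f(1) = 3; f(2) = 7; f(3) = 6; f(4) = 6; f(5) = 2; f(6) = 0 → root; f(7) = 6; f(8) = 4; f(9) = 0 → root; f(10) = 0 → root.
Roots: {6, 9, 10}.

3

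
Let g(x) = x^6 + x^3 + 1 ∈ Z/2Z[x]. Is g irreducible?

Check for roots in Z/2Z: g(0) = 1; g(1) = 1.
No roots, so no linear factors.
Monic irreducibles of degree 2 over GF(2): x^2 + x + 1.
None of them divide g (all give nonzero remainder).
Monic irreducibles of degree 3 over GF(2): x^3 + x + 1, x^3 + x^2 + 1.
None of them divide g (all give nonzero remainder).
No irreducible factor of degree ≤ 3 exists, so g is irreducible over GF(2).

Yes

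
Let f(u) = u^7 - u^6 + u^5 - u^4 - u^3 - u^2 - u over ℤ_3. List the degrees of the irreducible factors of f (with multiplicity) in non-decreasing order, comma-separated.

Roots in ℤ_3: f(0) = 0 → root; f(1) = 0 → root; f(2) = 0 → root.
Linear factors from roots: (u), (u - 1), (u + 1).
Complete factorization: f(u) = (u)·(u + 1)·(u - 1)·(u^2 + u - 1)^2.
Factor degrees with multiplicity: 1 + 1 + 1 + 2 + 2 = 7.

1, 1, 1, 2, 2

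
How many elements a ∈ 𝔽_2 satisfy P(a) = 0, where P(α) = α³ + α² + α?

Evaluate at each of the 2 elements of 𝔽_2:
P(0) = 0 → root; P(1) = 1.
Roots: {0}.

1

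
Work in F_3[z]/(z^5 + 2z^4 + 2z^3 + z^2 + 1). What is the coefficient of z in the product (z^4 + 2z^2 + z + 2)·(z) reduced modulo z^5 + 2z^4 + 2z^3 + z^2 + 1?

2

Multiply in F_3[z]: (z^4 + 2z^2 + z + 2)·(z) = z^5 + 2z^3 + z^2 + 2z.
Reduce using z^5 ≡ z^4 + z^3 + 2z^2 + 2 (mod z^5 + 2z^4 + 2z^3 + z^2 + 1).
Reduced: z^4 + 2z + 2.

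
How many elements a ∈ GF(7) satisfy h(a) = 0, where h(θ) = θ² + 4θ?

2

Evaluate at each of the 7 elements of GF(7):
h(0) = 0 → root; h(1) = 5; h(2) = 5; h(3) = 0 → root; h(4) = 4; h(5) = 3; h(6) = 4.
Roots: {0, 3}.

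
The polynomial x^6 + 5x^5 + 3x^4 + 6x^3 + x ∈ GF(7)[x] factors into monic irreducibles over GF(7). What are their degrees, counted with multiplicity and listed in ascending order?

1, 1, 1, 1, 2

Write h(x) = x^6 + 5x^5 + 3x^4 + 6x^3 + x.
Linear factors from roots: (x), (x + 5), (x + 4), (x + 2).
Complete factorization: h(x) = (x)·(x + 2)·(x + 4)·(x + 5)·(x^2 + x + 3).
Factor degrees with multiplicity: 1 + 1 + 1 + 1 + 2 = 6.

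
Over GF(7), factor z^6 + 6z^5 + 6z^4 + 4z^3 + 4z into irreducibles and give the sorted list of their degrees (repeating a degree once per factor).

1, 1, 1, 1, 1, 1

Write f(z) = z^6 + 6z^5 + 6z^4 + 4z^3 + 4z.
Linear factors from roots: (z), (z + 6), (z + 5), (z + 4), (z + 1).
Complete factorization: f(z) = (z)·(z + 1)·(z + 5)·(z + 6)·(z + 4)^2.
Factor degrees with multiplicity: 1 + 1 + 1 + 1 + 1 + 1 = 6.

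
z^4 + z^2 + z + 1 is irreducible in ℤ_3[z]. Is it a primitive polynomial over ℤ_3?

Write f(z) = z^4 + z^2 + z + 1.
|GF(3^4)^×| = 3^4 − 1 = 80. Prime factorization: 80 = 2^4·5.
f is primitive ⇔ z has order 80 in GF(3)[z]/(f), i.e. z^(80/q) ≠ 1 for each prime q | 80.
z^(40) mod f = 1
z^(16) mod f = z^3 + 2.
Since z^(40) = 1, the order of z divides 40 < 80; not primitive.

No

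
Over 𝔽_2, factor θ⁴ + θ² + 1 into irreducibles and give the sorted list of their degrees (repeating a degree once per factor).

2, 2

Write f(θ) = θ⁴ + θ² + 1.
Roots in 𝔽_2: f(0) = 1; f(1) = 1.
Complete factorization: f(θ) = (θ² + θ + 1)^2.
Factor degrees with multiplicity: 2 + 2 = 4.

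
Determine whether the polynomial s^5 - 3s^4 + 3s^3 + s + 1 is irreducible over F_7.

No

Write f(s) = s^5 - 3s^4 + 3s^3 + s + 1.
Check for roots in F_7: f(0) = 1; f(1) = 3; f(2) = 4; f(3) = 1; f(4) = 5; f(5) = 0 → root; f(6) = 0 → root.
f(5) = 0, so (s − 5) divides f(s); f is reducible.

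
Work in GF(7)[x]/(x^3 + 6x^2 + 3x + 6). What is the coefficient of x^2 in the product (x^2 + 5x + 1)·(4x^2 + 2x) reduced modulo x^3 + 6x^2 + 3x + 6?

Multiply in GF(7)[x]: (x^2 + 5x + 1)·(4x^2 + 2x) = 4x^4 + x^3 + 2x.
Reduce using x^3 ≡ x^2 + 4x + 1 (mod x^3 + 6x^2 + 3x + 6).
Reduced: 5x + 5.

0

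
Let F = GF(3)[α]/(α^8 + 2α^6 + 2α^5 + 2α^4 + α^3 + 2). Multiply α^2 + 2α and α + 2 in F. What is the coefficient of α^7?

0

Multiply in GF(3)[α]: (α^2 + 2α)·(α + 2) = α^3 + α^2 + α.
Reduced: α^3 + α^2 + α.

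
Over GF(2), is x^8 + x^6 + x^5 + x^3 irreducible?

No

Write g(x) = x^8 + x^6 + x^5 + x^3.
Check for roots in GF(2): g(0) = 0 → root; g(1) = 0 → root.
g(0) = 0, so (x) divides g(x); g is reducible.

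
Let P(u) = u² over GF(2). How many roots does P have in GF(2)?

Evaluate at each of the 2 elements of GF(2):
P(0) = 0 → root; P(1) = 1.
Roots: {0}.

1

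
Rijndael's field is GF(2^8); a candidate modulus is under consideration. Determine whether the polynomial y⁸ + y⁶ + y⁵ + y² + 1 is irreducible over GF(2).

Write g(y) = y⁸ + y⁶ + y⁵ + y² + 1.
Check for roots in GF(2): g(0) = 1; g(1) = 1.
No roots, so no linear factors.
Monic irreducibles of degree 2 over GF(2): y² + y + 1.
None of them divide g (all give nonzero remainder).
Monic irreducibles of degree 3 over GF(2): y³ + y + 1, y³ + y² + 1.
None of them divide g (all give nonzero remainder).
Monic irreducibles of degree 4 over GF(2): y⁴ + y + 1, y⁴ + y³ + 1, y⁴ + y³ + y² + y + 1.
None of them divide g (all give nonzero remainder).
No irreducible factor of degree ≤ 4 exists, so g is irreducible over GF(2).

Yes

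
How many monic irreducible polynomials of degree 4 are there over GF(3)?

The number of monic irreducibles of degree 4 over GF(3) is (1/4)·Σ_{d∣4} μ(4/d) 3^d.
Divisors of 4: 1, 2, 4; μ(4/d) for each: 0, -1, 1.
Σ = − 3^2 + 3^4 = 72.
N = 72/4 = 18.

18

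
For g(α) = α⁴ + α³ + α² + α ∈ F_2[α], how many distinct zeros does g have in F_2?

2

Evaluate at each of the 2 elements of F_2:
g(0) = 0 → root; g(1) = 0 → root.
Roots: {0, 1}.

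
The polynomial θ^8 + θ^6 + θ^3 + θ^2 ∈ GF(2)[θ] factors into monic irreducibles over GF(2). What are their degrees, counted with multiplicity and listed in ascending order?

Write h(θ) = θ^8 + θ^6 + θ^3 + θ^2.
Roots in GF(2): h(0) = 0 → root; h(1) = 0 → root.
Linear factors from roots: (θ), (θ + 1).
Complete factorization: h(θ) = (θ + 1)·(θ)^2·(θ^2 + θ + 1)·(θ^3 + θ + 1).
Factor degrees with multiplicity: 1 + 1 + 1 + 2 + 3 = 8.

1, 1, 1, 2, 3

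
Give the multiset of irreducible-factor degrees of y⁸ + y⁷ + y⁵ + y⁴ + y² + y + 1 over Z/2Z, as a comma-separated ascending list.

Write f(y) = y⁸ + y⁷ + y⁵ + y⁴ + y² + y + 1.
Roots in Z/2Z: f(0) = 1; f(1) = 1.
Complete factorization: f(y) = (y² + y + 1)·(y³ + y² + 1)^2.
Factor degrees with multiplicity: 2 + 3 + 3 = 8.

2, 3, 3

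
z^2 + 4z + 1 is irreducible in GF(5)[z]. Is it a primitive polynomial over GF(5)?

No

Write f(z) = z^2 + 4z + 1.
|GF(5^2)^×| = 5^2 − 1 = 24. Prime factorization: 24 = 2^3·3.
f is primitive ⇔ z has order 24 in GF(5)[z]/(f), i.e. z^(24/q) ≠ 1 for each prime q | 24.
z^(12) mod f = 1
z^(8) mod f = z + 4.
Since z^(12) = 1, the order of z divides 12 < 24; not primitive.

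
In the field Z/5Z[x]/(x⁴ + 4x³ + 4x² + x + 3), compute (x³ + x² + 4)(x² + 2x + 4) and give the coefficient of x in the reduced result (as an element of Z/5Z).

1

Multiply in Z/5Z[x]: (x³ + x² + 4)·(x² + 2x + 4) = x⁵ + 3x⁴ + x³ + 3x² + 3x + 1.
Reduce using x⁴ ≡ x³ + x² + 4x + 2 (mod x⁴ + 4x³ + 4x² + x + 3).
Reduced: x³ + x² + x + 4.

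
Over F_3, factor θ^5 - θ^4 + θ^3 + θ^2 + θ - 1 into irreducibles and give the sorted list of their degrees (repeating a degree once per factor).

5

Write g(θ) = θ^5 - θ^4 + θ^3 + θ^2 + θ - 1.
Roots in F_3: g(0) = 2; g(1) = 2; g(2) = 2.
Complete factorization: g(θ) = (θ^5 - θ^4 + θ^3 + θ^2 + θ - 1).
Factor degrees with multiplicity: 5 = 5.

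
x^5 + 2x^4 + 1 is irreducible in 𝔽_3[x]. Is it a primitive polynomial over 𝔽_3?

Yes

Write f(x) = x^5 + 2x^4 + 1.
|GF(3^5)^×| = 3^5 − 1 = 242. Prime factorization: 242 = 2·11^2.
f is primitive ⇔ x has order 242 in GF(3)[x]/(f), i.e. x^(242/q) ≠ 1 for each prime q | 242.
x^(121) mod f = 2.
x^(22) mod f = 2x^2 + 2x + 1.
None equal 1, so x has full order 242; f is primitive.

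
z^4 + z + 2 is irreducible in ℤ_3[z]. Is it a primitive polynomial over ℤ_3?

Write f(z) = z^4 + z + 2.
|GF(3^4)^×| = 3^4 − 1 = 80. Prime factorization: 80 = 2^4·5.
f is primitive ⇔ z has order 80 in GF(3)[z]/(f), i.e. z^(80/q) ≠ 1 for each prime q | 80.
z^(40) mod f = 2.
z^(16) mod f = 2z^3 + z + 2.
None equal 1, so z has full order 80; f is primitive.

Yes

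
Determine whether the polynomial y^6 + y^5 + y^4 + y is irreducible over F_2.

Write g(y) = y^6 + y^5 + y^4 + y.
Check for roots in F_2: g(0) = 0 → root; g(1) = 0 → root.
g(0) = 0, so (y) divides g(y); g is reducible.

No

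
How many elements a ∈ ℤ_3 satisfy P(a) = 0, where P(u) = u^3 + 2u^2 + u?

2

Evaluate at each of the 3 elements of ℤ_3:
P(0) = 0 → root; P(1) = 1; P(2) = 0 → root.
Roots: {0, 2}.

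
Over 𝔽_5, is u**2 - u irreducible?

No

Write h(u) = u**2 - u.
Check for roots in 𝔽_5: h(0) = 0 → root; h(1) = 0 → root; h(2) = 2; h(3) = 1; h(4) = 2.
h(0) = 0, so (u) divides h(u); h is reducible.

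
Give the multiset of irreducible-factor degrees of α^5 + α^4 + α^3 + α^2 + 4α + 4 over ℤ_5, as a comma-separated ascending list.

1, 2, 2

Write g(α) = α^5 + α^4 + α^3 + α^2 + 4α + 4.
Roots in ℤ_5: g(0) = 4; g(1) = 2; g(2) = 2; g(3) = 1; g(4) = 0 → root.
Linear factors from roots: (α + 1).
Complete factorization: g(α) = (α + 1)·(α^2 + 3)^2.
Factor degrees with multiplicity: 1 + 2 + 2 = 5.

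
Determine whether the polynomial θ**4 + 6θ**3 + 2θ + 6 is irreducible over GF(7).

Yes

Write m(θ) = θ**4 + 6θ**3 + 2θ + 6.
Check for roots in GF(7): m(0) = 6; m(1) = 1; m(2) = 4; m(3) = 3; m(4) = 3; m(5) = 5; m(6) = 6.
No roots, so no linear factors.
Degree-2 irreducible divisors: test the 21 monic irreducibles of degree 2 over GF(7).
None of them divide m (all give nonzero remainder).
No irreducible factor of degree ≤ 2 exists, so m is irreducible over GF(7).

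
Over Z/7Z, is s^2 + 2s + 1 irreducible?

Write m(s) = s^2 + 2s + 1.
Check for roots in Z/7Z: m(0) = 1; m(1) = 4; m(2) = 2; m(3) = 2; m(4) = 4; m(5) = 1; m(6) = 0 → root.
m(6) = 0, so (s − 6) divides m(s); m is reducible.

No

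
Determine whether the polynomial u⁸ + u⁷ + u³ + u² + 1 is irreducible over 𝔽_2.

Write m(u) = u⁸ + u⁷ + u³ + u² + 1.
Check for roots in 𝔽_2: m(0) = 1; m(1) = 1.
No roots, so no linear factors.
Monic irreducibles of degree 2 over GF(2): u² + u + 1.
None of them divide m (all give nonzero remainder).
Monic irreducibles of degree 3 over GF(2): u³ + u + 1, u³ + u² + 1.
None of them divide m (all give nonzero remainder).
Monic irreducibles of degree 4 over GF(2): u⁴ + u + 1, u⁴ + u³ + 1, u⁴ + u³ + u² + u + 1.
None of them divide m (all give nonzero remainder).
No irreducible factor of degree ≤ 4 exists, so m is irreducible over GF(2).

Yes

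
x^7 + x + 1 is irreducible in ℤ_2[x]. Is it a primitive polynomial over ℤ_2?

Yes

Write f(x) = x^7 + x + 1.
|GF(2^7)^×| = 2^7 − 1 = 127. Prime factorization: 127 = 127.
f is primitive ⇔ x has order 127 in GF(2)[x]/(f), i.e. x^(127/q) ≠ 1 for each prime q | 127.
x^(1) mod f = x.
None equal 1, so x has full order 127; f is primitive.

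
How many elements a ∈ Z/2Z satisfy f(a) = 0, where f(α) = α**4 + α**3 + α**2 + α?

2

Evaluate at each of the 2 elements of Z/2Z:
f(0) = 0 → root; f(1) = 0 → root.
Roots: {0, 1}.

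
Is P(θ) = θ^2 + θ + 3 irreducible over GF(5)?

Check for roots in GF(5): P(0) = 3; P(1) = 0 → root; P(2) = 4; P(3) = 0 → root; P(4) = 3.
P(1) = 0, so (θ − 1) divides P(θ); P is reducible.

No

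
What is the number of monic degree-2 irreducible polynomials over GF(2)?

1

By the necklace-counting formula, N_2(2) = (1/2) Σ_{d|2} μ(2/d)·2^d.
Divisors of 2: 1, 2; μ(2/d) for each: -1, 1.
Σ = − 2^1 + 2^2 = 2.
N = 2/2 = 1.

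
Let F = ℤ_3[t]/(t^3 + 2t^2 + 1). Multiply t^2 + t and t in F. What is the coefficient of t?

Multiply in ℤ_3[t]: (t^2 + t)·(t) = t^3 + t^2.
Reduce using t^3 ≡ t^2 + 2 (mod t^3 + 2t^2 + 1).
Reduced: 2t^2 + 2.

0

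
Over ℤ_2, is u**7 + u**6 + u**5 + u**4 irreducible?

No

Write f(u) = u**7 + u**6 + u**5 + u**4.
Check for roots in ℤ_2: f(0) = 0 → root; f(1) = 0 → root.
f(0) = 0, so (u) divides f(u); f is reducible.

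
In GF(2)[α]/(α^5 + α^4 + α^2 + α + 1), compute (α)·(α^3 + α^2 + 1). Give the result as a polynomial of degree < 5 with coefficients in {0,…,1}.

α^4 + α^3 + α

Multiply in GF(2)[α]: (α)·(α^3 + α^2 + 1) = α^4 + α^3 + α.
Reduced: α^4 + α^3 + α.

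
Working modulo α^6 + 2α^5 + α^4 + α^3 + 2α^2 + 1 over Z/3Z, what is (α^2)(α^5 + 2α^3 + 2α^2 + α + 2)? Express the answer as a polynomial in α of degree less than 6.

Multiply in Z/3Z[α]: (α^2)·(α^5 + 2α^3 + 2α^2 + α + 2) = α^7 + 2α^5 + 2α^4 + α^3 + 2α^2.
Reduce using α^6 ≡ α^5 + 2α^4 + 2α^3 + α^2 + 2 (mod α^6 + 2α^5 + α^4 + α^3 + 2α^2 + 1).
Reduced: 2α^5 + α^3 + 2α + 2.

2α^5 + α^3 + 2α + 2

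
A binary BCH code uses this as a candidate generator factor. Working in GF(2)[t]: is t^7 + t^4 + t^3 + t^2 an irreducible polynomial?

Write m(t) = t^7 + t^4 + t^3 + t^2.
Check for roots in GF(2): m(0) = 0 → root; m(1) = 0 → root.
m(0) = 0, so (t) divides m(t); m is reducible.

No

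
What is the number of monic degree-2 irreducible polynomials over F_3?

The number of monic irreducibles of degree 2 over GF(3) is (1/2)·Σ_{d∣2} μ(2/d) 3^d.
Divisors of 2: 1, 2; μ(2/d) for each: -1, 1.
Σ = − 3^1 + 3^2 = 6.
N = 6/2 = 3.

3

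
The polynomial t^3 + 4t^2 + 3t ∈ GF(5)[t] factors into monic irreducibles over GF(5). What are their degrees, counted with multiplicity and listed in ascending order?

Write h(t) = t^3 + 4t^2 + 3t.
Roots in GF(5): h(0) = 0 → root; h(1) = 3; h(2) = 0 → root; h(3) = 2; h(4) = 0 → root.
Linear factors from roots: (t), (t + 3), (t + 1).
Complete factorization: h(t) = (t)·(t + 1)·(t + 3).
Factor degrees with multiplicity: 1 + 1 + 1 = 3.

1, 1, 1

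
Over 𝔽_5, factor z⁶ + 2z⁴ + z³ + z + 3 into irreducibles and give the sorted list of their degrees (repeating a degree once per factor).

6

Write f(z) = z⁶ + 2z⁴ + z³ + z + 3.
Roots in 𝔽_5: f(0) = 3; f(1) = 3; f(2) = 4; f(3) = 4; f(4) = 4.
Complete factorization: f(z) = (z⁶ + 2z⁴ + z³ + z + 3).
Factor degrees with multiplicity: 6 = 6.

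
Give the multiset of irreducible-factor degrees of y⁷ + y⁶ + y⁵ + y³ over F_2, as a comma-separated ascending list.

Write g(y) = y⁷ + y⁶ + y⁵ + y³.
Roots in F_2: g(0) = 0 → root; g(1) = 0 → root.
Linear factors from roots: (y), (y + 1).
Complete factorization: g(y) = (y + 1)·(y)^3·(y³ + y + 1).
Factor degrees with multiplicity: 1 + 1 + 1 + 1 + 3 = 7.

1, 1, 1, 1, 3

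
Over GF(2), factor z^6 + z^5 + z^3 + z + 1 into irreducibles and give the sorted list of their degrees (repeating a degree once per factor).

2, 2, 2

Write h(z) = z^6 + z^5 + z^3 + z + 1.
Roots in GF(2): h(0) = 1; h(1) = 1.
Complete factorization: h(z) = (z^2 + z + 1)^3.
Factor degrees with multiplicity: 2 + 2 + 2 = 6.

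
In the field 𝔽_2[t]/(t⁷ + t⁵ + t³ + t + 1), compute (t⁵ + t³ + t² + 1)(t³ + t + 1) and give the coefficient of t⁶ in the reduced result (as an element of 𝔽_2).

1

Multiply in 𝔽_2[t]: (t⁵ + t³ + t² + 1)·(t³ + t + 1) = t⁸ + t⁴ + t³ + t² + t + 1.
Reduce using t⁷ ≡ t⁵ + t³ + t + 1 (mod t⁷ + t⁵ + t³ + t + 1).
Reduced: t⁶ + t³ + 1.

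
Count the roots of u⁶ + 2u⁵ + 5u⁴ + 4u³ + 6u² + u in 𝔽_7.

4

Write g(u) = u⁶ + 2u⁵ + 5u⁴ + 4u³ + 6u² + u.
Evaluate at each of the 7 elements of 𝔽_7:
g(0) = 0 → root; g(1) = 5; g(2) = 0 → root; g(3) = 0 → root; g(4) = 3; g(5) = 0 → root; g(6) = 5.
Roots: {0, 2, 3, 5}.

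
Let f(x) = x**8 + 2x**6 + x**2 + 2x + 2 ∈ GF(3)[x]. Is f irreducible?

Yes

Check for roots in GF(3): f(0) = 2; f(1) = 2; f(2) = 1.
No roots, so no linear factors.
Monic irreducibles of degree 2 over GF(3): x**2 + 1, x**2 + x + 2, x**2 + 2x + 2.
None of them divide f (all give nonzero remainder).
Degree-3 irreducible divisors: test the 8 monic irreducibles of degree 3 over GF(3).
None of them divide f (all give nonzero remainder).
Degree-4 irreducible divisors: test the 18 monic irreducibles of degree 4 over GF(3).
None of them divide f (all give nonzero remainder).
No irreducible factor of degree ≤ 4 exists, so f is irreducible over GF(3).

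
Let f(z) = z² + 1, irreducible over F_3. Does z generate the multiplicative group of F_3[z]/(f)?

No

|GF(3^2)^×| = 3^2 − 1 = 8. Prime factorization: 8 = 2^3.
f is primitive ⇔ z has order 8 in GF(3)[z]/(f), i.e. z^(8/q) ≠ 1 for each prime q | 8.
z^(4) mod f = 1
Since z^(4) = 1, the order of z divides 4 < 8; not primitive.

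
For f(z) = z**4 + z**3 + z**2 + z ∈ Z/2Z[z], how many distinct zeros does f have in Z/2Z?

Evaluate at each of the 2 elements of Z/2Z:
f(0) = 0 → root; f(1) = 0 → root.
Roots: {0, 1}.

2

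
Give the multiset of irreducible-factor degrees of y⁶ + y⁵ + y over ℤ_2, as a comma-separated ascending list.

Write f(y) = y⁶ + y⁵ + y.
Roots in ℤ_2: f(0) = 0 → root; f(1) = 1.
Linear factors from roots: (y).
Complete factorization: f(y) = (y)·(y² + y + 1)·(y³ + y + 1).
Factor degrees with multiplicity: 1 + 2 + 3 = 6.

1, 2, 3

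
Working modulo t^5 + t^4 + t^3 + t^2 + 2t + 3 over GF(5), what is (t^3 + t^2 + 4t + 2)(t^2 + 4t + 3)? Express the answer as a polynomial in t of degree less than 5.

Multiply in GF(5)[t]: (t^3 + t^2 + 4t + 2)·(t^2 + 4t + 3) = t^5 + t^3 + t^2 + 1.
Reduce using t^5 ≡ 4t^4 + 4t^3 + 4t^2 + 3t + 2 (mod t^5 + t^4 + t^3 + t^2 + 2t + 3).
Reduced: 4t^4 + 3t + 3.

4t^4 + 3t + 3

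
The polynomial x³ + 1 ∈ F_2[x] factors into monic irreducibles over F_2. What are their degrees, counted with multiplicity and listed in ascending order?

Write h(x) = x³ + 1.
Roots in F_2: h(0) = 1; h(1) = 0 → root.
Linear factors from roots: (x + 1).
Complete factorization: h(x) = (x + 1)·(x² + x + 1).
Factor degrees with multiplicity: 1 + 2 = 3.

1, 2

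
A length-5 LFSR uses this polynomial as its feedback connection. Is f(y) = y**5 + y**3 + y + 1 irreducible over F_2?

Check for roots in F_2: f(0) = 1; f(1) = 0 → root.
f(1) = 0, so (y − 1) divides f(y); f is reducible.

No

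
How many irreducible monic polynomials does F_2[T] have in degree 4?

The number of monic irreducibles of degree 4 over GF(2) is (1/4)·Σ_{d∣4} μ(4/d) 2^d.
Divisors of 4: 1, 2, 4; μ(4/d) for each: 0, -1, 1.
Σ = − 2^2 + 2^4 = 12.
N = 12/4 = 3.

3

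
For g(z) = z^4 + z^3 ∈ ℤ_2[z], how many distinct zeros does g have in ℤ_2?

Evaluate at each of the 2 elements of ℤ_2:
g(0) = 0 → root; g(1) = 0 → root.
Roots: {0, 1}.

2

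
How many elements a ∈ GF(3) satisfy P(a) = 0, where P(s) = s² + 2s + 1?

Evaluate at each of the 3 elements of GF(3):
P(0) = 1; P(1) = 1; P(2) = 0 → root.
Roots: {2}.

1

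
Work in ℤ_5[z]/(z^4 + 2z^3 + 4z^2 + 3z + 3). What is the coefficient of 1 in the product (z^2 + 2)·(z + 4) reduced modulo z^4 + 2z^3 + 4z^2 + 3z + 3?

Multiply in ℤ_5[z]: (z^2 + 2)·(z + 4) = z^3 + 4z^2 + 2z + 3.
Reduced: z^3 + 4z^2 + 2z + 3.

3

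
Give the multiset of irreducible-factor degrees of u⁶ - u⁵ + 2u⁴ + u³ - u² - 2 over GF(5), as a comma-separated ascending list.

1, 1, 1, 3

Write h(u) = u⁶ - u⁵ + 2u⁴ + u³ - u² - 2.
Roots in GF(5): h(0) = 3; h(1) = 0 → root; h(2) = 1; h(3) = 4; h(4) = 0 → root.
Linear factors from roots: (u - 1), (u + 1).
Complete factorization: h(u) = (u + 1)·(u - 1)^2·(u³ - 2u - 2).
Factor degrees with multiplicity: 1 + 1 + 1 + 3 = 6.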